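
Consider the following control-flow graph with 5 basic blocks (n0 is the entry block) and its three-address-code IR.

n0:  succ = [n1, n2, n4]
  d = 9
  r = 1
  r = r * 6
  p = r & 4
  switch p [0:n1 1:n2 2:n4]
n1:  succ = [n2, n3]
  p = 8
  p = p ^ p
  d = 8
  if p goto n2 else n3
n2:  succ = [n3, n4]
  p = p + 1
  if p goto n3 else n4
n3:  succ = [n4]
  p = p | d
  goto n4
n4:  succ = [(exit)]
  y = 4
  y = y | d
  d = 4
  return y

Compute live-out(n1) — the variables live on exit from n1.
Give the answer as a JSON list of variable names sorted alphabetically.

def/use:
  n0: {d,p,r} / ∅
  n1: {d,p} / ∅
  n2: {p} / {p}
  n3: {p} / {d,p}
  n4: {d,y} / {d}

Backward fixpoint:
  n0: in=∅ out={d,p}
  n1: in=∅ out={d,p}
  n2: in={d,p} out={d,p}
  n3: in={d,p} out={d}
  n4: in={d} out=∅

live-out(n1) = ["d", "p"]

Answer: ["d", "p"]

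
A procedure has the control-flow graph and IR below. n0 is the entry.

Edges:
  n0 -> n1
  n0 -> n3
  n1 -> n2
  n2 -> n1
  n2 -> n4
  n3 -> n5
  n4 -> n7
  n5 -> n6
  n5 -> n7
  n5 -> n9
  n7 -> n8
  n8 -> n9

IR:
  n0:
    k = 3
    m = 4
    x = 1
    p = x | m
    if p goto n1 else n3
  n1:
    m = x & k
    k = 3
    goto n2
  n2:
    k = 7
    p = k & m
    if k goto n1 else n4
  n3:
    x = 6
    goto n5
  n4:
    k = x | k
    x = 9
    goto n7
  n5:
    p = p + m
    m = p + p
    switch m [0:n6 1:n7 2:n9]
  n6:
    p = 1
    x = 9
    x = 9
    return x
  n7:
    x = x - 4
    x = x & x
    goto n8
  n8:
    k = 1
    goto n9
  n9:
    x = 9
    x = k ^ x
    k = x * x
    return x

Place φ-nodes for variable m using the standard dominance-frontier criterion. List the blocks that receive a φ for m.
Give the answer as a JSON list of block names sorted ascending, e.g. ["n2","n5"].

Answer: ["n1", "n7", "n9"]

Derivation:
idom tree: n1←n0 n2←n1 n3←n0 n4←n2 n5←n3 n6←n5 n7←n0 n8←n7 n9←n0
Dom at joins:
  n1: preds {n0,n2}: {n0} ∩ {n0,n1,n2} = {n0}; idom=n0
  n7: preds {n4,n5}: {n0,n1,n2,n4} ∩ {n0,n3,n5} = {n0}; idom=n0
  n9: preds {n5,n8}: {n0,n3,n5} ∩ {n0,n7,n8} = {n0}; idom=n0

Frontier:
  join n1 pred n0: · stop@n0
  join n1 pred n2: n2→n1 stop@n0
  join n7 pred n4: n4→n2→n1 stop@n0
  join n7 pred n5: n5→n3 stop@n0
  join n9 pred n5: n5→n3 stop@n0
  join n9 pred n8: n8→n7 stop@n0
  DF(n0)=∅
  DF(n1)={n1,n7}
  DF(n2)={n1,n7}
  DF(n3)={n7,n9}
  DF(n4)={n7}
  DF(n5)={n7,n9}
  DF(n6)=∅
  DF(n7)={n9}
  DF(n8)={n9}
  DF(n9)=∅

φ for m: defs {n0,n1,n5}
  DF⁺ = {n1,n7,n9}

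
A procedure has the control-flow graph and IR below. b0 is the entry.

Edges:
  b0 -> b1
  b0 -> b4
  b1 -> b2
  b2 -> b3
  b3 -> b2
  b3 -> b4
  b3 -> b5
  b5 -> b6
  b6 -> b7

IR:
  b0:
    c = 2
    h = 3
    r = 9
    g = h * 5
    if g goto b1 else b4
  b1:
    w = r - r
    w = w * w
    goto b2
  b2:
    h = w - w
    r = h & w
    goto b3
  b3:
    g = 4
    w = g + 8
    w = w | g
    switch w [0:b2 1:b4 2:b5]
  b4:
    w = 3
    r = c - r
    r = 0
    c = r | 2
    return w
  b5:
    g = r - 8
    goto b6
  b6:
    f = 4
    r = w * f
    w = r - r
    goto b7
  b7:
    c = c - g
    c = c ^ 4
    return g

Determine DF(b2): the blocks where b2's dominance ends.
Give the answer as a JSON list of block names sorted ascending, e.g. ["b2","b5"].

Answer: ["b2", "b4"]

Derivation:
idom tree: b1←b0 b2←b1 b3←b2 b4←b0 b5←b3 b6←b5 b7←b6
Dom at joins:
  b2: preds {b1,b3}: {b0,b1} ∩ {b0,b1,b2,b3} = {b0,b1}; idom=b1
  b4: preds {b0,b3}: {b0} ∩ {b0,b1,b2,b3} = {b0}; idom=b0

Frontier:
  join b2 pred b1: · stop@b1
  join b2 pred b3: b3→b2 stop@b1
  join b4 pred b0: · stop@b0
  join b4 pred b3: b3→b2→b1 stop@b0
  DF(b0)=∅
  DF(b1)={b4}
  DF(b2)={b2,b4}
  DF(b3)={b2,b4}
  DF(b4)=∅
  DF(b5)=∅
  DF(b6)=∅
  DF(b7)=∅

DF(b2) = ["b2", "b4"]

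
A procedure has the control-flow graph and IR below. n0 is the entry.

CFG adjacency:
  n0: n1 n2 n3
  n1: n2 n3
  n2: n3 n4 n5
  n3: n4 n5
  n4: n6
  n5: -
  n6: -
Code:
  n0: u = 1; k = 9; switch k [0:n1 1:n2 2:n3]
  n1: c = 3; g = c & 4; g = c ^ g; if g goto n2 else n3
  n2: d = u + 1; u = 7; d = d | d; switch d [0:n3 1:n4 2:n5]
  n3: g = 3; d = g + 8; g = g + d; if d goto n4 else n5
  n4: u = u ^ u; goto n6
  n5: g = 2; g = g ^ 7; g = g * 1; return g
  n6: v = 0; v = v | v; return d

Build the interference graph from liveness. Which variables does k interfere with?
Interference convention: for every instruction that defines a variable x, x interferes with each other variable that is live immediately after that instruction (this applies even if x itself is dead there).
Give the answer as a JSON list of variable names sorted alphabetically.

Per-block:
  n0 def {k,u} use ∅
  n1 def {c,g} use ∅
  n2 def {d,u} use {u}
  n3 def {d,g} use ∅
  n4 def {u} use {u}
  n5 def {g} use ∅
  n6 def {v} use {d}

Backward fixpoint:
  n0 li=∅ lo={u}
  n1 li={u} lo={u}
  n2 li={u} lo={d,u}
  n3 li={u} lo={d,u}
  n4 li={d,u} lo={d}
  n5 li=∅ lo=∅
  n6 li={d} lo=∅

Conflict graph:
  c: {g,u}
  d: {g,u,v}
  g: {c,d,u}
  k: {u}
  u: {c,d,g,k}
  v: {d}

N(k) = ["u"]

Answer: ["u"]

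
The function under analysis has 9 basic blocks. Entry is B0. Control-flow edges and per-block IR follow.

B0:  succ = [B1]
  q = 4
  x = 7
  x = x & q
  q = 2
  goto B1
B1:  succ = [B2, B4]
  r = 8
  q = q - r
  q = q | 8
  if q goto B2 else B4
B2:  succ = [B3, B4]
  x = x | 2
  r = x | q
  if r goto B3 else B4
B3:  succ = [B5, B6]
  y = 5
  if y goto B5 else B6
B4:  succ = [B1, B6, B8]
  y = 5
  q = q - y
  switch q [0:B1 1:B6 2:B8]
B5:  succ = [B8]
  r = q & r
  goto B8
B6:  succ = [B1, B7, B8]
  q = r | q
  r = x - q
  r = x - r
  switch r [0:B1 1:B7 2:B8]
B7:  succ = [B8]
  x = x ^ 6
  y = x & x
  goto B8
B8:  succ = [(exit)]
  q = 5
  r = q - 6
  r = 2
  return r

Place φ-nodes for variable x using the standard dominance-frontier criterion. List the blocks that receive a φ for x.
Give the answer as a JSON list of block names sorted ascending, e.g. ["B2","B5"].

Answer: ["B1", "B4", "B6", "B8"]

Working:
idom tree: B1←B0 B2←B1 B3←B2 B4←B1 B5←B3 B6←B1 B7←B6 B8←B1
Dom∩ at merges:
  B1: preds {B0,B4,B6}: {B0} ∩ {B0,B1,B4} ∩ {B0,B1,B6} = {B0}; idom=B0
  B4: preds {B1,B2}: {B0,B1} ∩ {B0,B1,B2} = {B0,B1}; idom=B1
  B6: preds {B3,B4}: {B0,B1,B2,B3} ∩ {B0,B1,B4} = {B0,B1}; idom=B1
  B8: preds {B4,B5,B6,B7}: {B0,B1,B4} ∩ {B0,B1,B2,B3,B5} ∩ {B0,B1,B6} ∩ {B0,B1,B6,B7} = {B0,B1}; idom=B1

DF derivation:
  B1←B0: walk · to B0
  B1←B4: walk B4→B1 to B0
  B1←B6: walk B6→B1 to B0
  B4←B1: walk · to B1
  B4←B2: walk B2 to B1
  B6←B3: walk B3→B2 to B1
  B6←B4: walk B4 to B1
  B8←B4: walk B4 to B1
  B8←B5: walk B5→B3→B2 to B1
  B8←B6: walk B6 to B1
  B8←B7: walk B7→B6 to B1
  B0: DF=∅
  B1: DF={B1}
  B2: DF={B4,B6,B8}
  B3: DF={B6,B8}
  B4: DF={B1,B6,B8}
  B5: DF={B8}
  B6: DF={B1,B8}
  B7: DF={B8}
  B8: DF=∅

φ for x: defs {B0,B2,B7}
  DF⁺ = {B1,B4,B6,B8}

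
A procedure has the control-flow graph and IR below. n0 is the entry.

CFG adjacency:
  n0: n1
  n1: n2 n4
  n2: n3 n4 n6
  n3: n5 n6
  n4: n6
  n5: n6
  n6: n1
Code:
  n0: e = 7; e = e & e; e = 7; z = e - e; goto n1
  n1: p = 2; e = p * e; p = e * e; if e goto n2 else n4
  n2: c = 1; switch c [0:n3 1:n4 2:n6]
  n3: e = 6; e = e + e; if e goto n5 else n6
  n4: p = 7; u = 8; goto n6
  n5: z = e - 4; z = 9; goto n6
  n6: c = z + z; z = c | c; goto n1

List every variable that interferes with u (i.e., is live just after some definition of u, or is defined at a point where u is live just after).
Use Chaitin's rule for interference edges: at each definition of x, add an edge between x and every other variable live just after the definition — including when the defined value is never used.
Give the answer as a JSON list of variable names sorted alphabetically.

def/use:
  n0: {e,z} / ∅
  n1: {e,p} / {e}
  n2: {c} / ∅
  n3: {e} / ∅
  n4: {p,u} / ∅
  n5: {z} / {e}
  n6: {c,z} / {z}

Live sets:
  n0: in=∅ out={e,z}
  n1: in={e,z} out={e,z}
  n2: in={e,z} out={e,z}
  n3: in={z} out={e,z}
  n4: in={e,z} out={e,z}
  n5: in={e} out={e,z}
  n6: in={e,z} out={e,z}

Interfere edges:
  c — {e,z}
  e — {c,p,u,z}
  p — {e,z}
  u — {e,z}
  z — {c,e,p,u}

N(u) = ["e", "z"]

Answer: ["e", "z"]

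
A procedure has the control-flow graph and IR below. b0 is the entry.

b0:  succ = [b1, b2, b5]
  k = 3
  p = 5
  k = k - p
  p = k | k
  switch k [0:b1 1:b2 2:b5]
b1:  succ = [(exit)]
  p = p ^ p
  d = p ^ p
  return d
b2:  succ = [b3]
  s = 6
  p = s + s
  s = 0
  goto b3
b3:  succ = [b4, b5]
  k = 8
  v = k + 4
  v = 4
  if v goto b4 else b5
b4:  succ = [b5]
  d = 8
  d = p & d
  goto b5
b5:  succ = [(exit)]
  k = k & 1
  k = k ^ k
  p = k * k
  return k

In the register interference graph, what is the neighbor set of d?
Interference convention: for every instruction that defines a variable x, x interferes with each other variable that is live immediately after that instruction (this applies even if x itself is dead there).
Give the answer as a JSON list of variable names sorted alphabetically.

Block summaries:
  b0: {k,p} / ∅
  b1: {d,p} / {p}
  b2: {p,s} / ∅
  b3: {k,v} / ∅
  b4: {d} / {p}
  b5: {k,p} / {k}

Backward fixpoint:
  b0 li=∅ lo={k,p}
  b1 li={p} lo=∅
  b2 li=∅ lo={p}
  b3 li={p} lo={k,p}
  b4 li={k,p} lo={k}
  b5 li={k} lo=∅

Conflict graph:
  d — {k,p}
  k — {d,p,v}
  p — {d,k,s,v}
  s — {p}
  v — {k,p}

N(d) = ["k", "p"]

Answer: ["k", "p"]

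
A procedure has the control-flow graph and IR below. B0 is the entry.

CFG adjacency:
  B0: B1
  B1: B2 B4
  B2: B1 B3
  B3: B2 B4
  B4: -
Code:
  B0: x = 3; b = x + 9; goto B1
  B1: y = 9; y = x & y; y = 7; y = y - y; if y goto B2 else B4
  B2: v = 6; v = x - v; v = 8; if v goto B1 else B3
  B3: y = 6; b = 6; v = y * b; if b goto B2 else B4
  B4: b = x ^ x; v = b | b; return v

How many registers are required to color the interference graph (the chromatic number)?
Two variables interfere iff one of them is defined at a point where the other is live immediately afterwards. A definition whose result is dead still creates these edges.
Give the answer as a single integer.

def/use:
  B0: {b,x} / ∅
  B1: {y} / {x}
  B2: {v} / {x}
  B3: {b,v,y} / ∅
  B4: {b,v} / {x}

Liveness:
  B0: in=∅ out={x}
  B1: in={x} out={x}
  B2: in={x} out={x}
  B3: in={x} out={x}
  B4: in={x} out=∅

Interfere edges:
  b: {v,x,y}
  v: {b,x}
  x: {b,v,y}
  y: {b,x}

Colouring:
  lower bound: {b,v,x} mutually conflict ⇒ χ ≥ 3
  3-colouring: R0={b}  R1={x}  R2={v,y}
  χ = 3

Answer: 3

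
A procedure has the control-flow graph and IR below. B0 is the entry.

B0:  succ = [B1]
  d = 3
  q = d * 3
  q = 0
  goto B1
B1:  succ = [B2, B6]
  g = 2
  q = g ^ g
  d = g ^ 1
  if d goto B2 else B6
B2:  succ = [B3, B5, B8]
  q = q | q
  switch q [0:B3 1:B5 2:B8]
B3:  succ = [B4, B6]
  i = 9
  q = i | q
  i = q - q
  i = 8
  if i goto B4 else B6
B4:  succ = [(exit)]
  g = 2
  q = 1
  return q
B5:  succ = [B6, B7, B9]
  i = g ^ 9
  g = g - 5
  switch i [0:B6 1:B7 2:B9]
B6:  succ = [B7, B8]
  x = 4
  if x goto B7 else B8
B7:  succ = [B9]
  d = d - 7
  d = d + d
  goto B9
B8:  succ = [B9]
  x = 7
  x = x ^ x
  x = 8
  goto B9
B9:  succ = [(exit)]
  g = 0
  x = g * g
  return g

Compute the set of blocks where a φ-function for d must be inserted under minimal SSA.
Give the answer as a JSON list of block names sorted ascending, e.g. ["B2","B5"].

idom tree: B1←B0 B2←B1 B3←B2 B4←B3 B5←B2 B6←B1 B7←B1 B8←B1 B9←B1
Dom at joins:
  B6: preds {B1,B3,B5}: {B0,B1} ∩ {B0,B1,B2,B3} ∩ {B0,B1,B2,B5} = {B0,B1}; idom=B1
  B7: preds {B5,B6}: {B0,B1,B2,B5} ∩ {B0,B1,B6} = {B0,B1}; idom=B1
  B8: preds {B2,B6}: {B0,B1,B2} ∩ {B0,B1,B6} = {B0,B1}; idom=B1
  B9: preds {B5,B7,B8}: {B0,B1,B2,B5} ∩ {B0,B1,B7} ∩ {B0,B1,B8} = {B0,B1}; idom=B1

Frontier:
  B6←B1: walk · to B1
  B6←B3: walk B3→B2 to B1
  B6←B5: walk B5→B2 to B1
  B7←B5: walk B5→B2 to B1
  B7←B6: walk B6 to B1
  B8←B2: walk B2 to B1
  B8←B6: walk B6 to B1
  B9←B5: walk B5→B2 to B1
  B9←B7: walk B7 to B1
  B9←B8: walk B8 to B1
  B0 → ∅
  B1 → ∅
  B2 → {B6,B7,B8,B9}
  B3 → {B6}
  B4 → ∅
  B5 → {B6,B7,B9}
  B6 → {B7,B8}
  B7 → {B9}
  B8 → {B9}
  B9 → ∅

φ for d: defs {B0,B1,B7}
  DF⁺ = {B9}

Answer: ["B9"]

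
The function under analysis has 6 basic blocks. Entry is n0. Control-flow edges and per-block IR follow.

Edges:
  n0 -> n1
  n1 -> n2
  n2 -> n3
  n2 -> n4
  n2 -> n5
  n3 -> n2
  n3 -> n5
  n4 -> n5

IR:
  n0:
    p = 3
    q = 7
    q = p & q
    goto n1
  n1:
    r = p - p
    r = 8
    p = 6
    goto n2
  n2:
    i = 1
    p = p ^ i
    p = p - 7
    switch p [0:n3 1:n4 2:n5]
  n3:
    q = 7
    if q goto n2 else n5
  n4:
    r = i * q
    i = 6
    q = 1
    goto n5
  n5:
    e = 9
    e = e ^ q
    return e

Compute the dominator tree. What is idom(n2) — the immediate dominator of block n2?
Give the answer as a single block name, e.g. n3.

Answer: n1

Derivation:
idom tree: n1←n0 n2←n1 n3←n2 n4←n2 n5←n2
Join-block Dom:
  n2: preds {n1,n3}: {n0,n1} ∩ {n0,n1,n2,n3} = {n0,n1}; idom=n1
  n5: preds {n2,n3,n4}: {n0,n1,n2} ∩ {n0,n1,n2,n3} ∩ {n0,n1,n2,n4} = {n0,n1,n2}; idom=n2

idom(n2) = n1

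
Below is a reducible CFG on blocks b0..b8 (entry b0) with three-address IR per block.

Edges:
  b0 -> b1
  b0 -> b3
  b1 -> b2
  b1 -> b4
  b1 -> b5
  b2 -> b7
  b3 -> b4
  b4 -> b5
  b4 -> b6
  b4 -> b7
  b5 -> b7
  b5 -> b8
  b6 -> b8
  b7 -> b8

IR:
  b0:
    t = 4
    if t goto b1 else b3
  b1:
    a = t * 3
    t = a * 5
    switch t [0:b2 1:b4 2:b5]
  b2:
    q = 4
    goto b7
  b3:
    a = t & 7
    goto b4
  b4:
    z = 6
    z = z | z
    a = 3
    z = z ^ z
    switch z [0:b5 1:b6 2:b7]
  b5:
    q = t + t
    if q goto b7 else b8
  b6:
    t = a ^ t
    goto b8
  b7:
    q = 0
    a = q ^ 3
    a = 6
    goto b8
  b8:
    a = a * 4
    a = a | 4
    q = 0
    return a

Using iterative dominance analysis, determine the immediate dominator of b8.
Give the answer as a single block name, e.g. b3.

Answer: b0

Working:
idom tree: b1←b0 b2←b1 b3←b0 b4←b0 b5←b0 b6←b4 b7←b0 b8←b0
Dom at joins:
  b4: preds {b1,b3}: {b0,b1} ∩ {b0,b3} = {b0}; idom=b0
  b5: preds {b1,b4}: {b0,b1} ∩ {b0,b4} = {b0}; idom=b0
  b7: preds {b2,b4,b5}: {b0,b1,b2} ∩ {b0,b4} ∩ {b0,b5} = {b0}; idom=b0
  b8: preds {b5,b6,b7}: {b0,b5} ∩ {b0,b4,b6} ∩ {b0,b7} = {b0}; idom=b0

idom(b8) = b0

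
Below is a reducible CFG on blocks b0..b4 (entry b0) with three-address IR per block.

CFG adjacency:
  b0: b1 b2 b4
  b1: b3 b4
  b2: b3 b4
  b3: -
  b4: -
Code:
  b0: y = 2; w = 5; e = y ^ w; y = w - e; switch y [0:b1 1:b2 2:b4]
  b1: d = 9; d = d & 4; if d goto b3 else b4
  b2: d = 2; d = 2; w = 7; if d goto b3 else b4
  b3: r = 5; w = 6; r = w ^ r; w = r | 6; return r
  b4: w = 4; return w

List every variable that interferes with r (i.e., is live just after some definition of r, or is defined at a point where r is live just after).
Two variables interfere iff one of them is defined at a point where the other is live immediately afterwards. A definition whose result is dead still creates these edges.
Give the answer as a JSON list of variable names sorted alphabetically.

Per-block:
  b0: def={e,w,y} ue=∅
  b1: def={d} ue=∅
  b2: def={d,w} ue=∅
  b3: def={r,w} ue=∅
  b4: def={w} ue=∅

Liveness:
  b0: in=∅ out=∅
  b1: in=∅ out=∅
  b2: in=∅ out=∅
  b3: in=∅ out=∅
  b4: in=∅ out=∅

Interference:
  d: {w}
  e: {w}
  r: {w}
  w: {d,e,r,y}
  y: {w}

N(r) = ["w"]

Answer: ["w"]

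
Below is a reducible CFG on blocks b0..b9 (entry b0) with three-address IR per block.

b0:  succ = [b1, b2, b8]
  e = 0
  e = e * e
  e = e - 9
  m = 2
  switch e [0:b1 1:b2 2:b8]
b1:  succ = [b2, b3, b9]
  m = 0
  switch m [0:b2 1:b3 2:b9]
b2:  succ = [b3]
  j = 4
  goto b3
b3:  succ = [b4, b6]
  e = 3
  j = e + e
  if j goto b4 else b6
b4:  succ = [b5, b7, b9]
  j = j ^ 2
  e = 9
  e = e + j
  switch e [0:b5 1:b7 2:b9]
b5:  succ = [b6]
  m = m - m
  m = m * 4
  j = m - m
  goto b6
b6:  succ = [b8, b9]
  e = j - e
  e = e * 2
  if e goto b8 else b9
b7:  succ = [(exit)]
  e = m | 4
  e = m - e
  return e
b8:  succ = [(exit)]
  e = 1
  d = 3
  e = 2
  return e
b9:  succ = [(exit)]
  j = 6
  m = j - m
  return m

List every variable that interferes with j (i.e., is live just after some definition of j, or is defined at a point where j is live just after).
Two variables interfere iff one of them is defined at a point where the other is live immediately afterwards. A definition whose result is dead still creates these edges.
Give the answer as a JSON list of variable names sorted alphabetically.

Answer: ["e", "m"]

Working:
Per-block:
  b0: def={e,m} ue=∅
  b1: def={m} ue=∅
  b2: def={j} ue=∅
  b3: def={e,j} ue=∅
  b4: def={e,j} ue={j}
  b5: def={j,m} ue={m}
  b6: def={e} ue={e,j}
  b7: def={e} ue={m}
  b8: def={d,e} ue=∅
  b9: def={j,m} ue={m}

Liveness:
  b0: in=∅ out={m}
  b1: in=∅ out={m}
  b2: in={m} out={m}
  b3: in={m} out={e,j,m}
  b4: in={j,m} out={e,m}
  b5: in={e,m} out={e,j,m}
  b6: in={e,j,m} out={m}
  b7: in={m} out=∅
  b8: in=∅ out=∅
  b9: in={m} out=∅

Conflict graph:
  d: ∅
  e: {j,m}
  j: {e,m}
  m: {e,j}

N(j) = ["e", "m"]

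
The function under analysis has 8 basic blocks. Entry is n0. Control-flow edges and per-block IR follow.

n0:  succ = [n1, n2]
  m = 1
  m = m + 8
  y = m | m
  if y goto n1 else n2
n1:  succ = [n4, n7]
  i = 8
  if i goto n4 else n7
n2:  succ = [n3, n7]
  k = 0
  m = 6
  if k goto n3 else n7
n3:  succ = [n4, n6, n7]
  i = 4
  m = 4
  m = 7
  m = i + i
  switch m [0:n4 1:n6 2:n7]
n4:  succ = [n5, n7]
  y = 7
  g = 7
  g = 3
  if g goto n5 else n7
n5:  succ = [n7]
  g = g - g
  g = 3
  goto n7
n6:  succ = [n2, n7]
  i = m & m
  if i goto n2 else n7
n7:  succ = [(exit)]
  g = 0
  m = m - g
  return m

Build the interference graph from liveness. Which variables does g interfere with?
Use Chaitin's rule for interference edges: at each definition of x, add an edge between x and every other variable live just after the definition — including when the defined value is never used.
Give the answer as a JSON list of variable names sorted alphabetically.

def/use:
  n0: def={m,y} ue=∅
  n1: def={i} ue=∅
  n2: def={k,m} ue=∅
  n3: def={i,m} ue=∅
  n4: def={g,y} ue=∅
  n5: def={g} ue={g}
  n6: def={i} ue={m}
  n7: def={g,m} ue={m}

Liveness:
  live n0: ∅→{m}
  live n1: {m}→{m}
  live n2: ∅→{m}
  live n3: ∅→{m}
  live n4: {m}→{g,m}
  live n5: {g,m}→{m}
  live n6: {m}→{m}
  live n7: {m}→∅

Interfere edges:
  g — {m}
  i — {m}
  k — {m}
  m — {g,i,k,y}
  y — {m}

N(g) = ["m"]

Answer: ["m"]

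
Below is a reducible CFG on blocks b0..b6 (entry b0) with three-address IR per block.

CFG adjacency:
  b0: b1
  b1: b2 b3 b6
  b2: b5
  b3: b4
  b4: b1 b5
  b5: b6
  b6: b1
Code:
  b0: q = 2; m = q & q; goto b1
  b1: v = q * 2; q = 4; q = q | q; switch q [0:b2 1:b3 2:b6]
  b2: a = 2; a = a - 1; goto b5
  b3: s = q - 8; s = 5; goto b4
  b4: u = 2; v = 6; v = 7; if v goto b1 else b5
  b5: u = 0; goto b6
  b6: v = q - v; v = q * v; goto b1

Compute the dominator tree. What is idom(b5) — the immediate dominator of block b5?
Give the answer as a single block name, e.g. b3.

idom tree: b1←b0 b2←b1 b3←b1 b4←b3 b5←b1 b6←b1
Join-block Dom:
  b1: preds {b0,b4,b6}: {b0} ∩ {b0,b1,b3,b4} ∩ {b0,b1,b6} = {b0}; idom=b0
  b5: preds {b2,b4}: {b0,b1,b2} ∩ {b0,b1,b3,b4} = {b0,b1}; idom=b1
  b6: preds {b1,b5}: {b0,b1} ∩ {b0,b1,b5} = {b0,b1}; idom=b1

idom(b5) = b1

Answer: b1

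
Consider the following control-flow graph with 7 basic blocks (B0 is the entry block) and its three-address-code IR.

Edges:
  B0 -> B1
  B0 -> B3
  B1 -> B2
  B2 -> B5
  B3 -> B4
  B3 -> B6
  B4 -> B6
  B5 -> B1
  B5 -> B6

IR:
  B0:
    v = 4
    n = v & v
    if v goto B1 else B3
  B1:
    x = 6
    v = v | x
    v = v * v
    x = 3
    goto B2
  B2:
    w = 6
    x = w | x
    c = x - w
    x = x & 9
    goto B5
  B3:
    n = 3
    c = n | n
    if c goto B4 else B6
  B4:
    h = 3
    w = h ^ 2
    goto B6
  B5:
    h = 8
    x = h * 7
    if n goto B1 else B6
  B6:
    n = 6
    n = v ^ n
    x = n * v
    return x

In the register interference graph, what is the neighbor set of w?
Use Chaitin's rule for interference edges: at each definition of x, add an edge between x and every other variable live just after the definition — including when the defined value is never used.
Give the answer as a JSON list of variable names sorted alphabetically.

Answer: ["n", "v", "x"]

Analysis:
Block summaries:
  B0 def {n,v} use ∅
  B1 def {v,x} use {v}
  B2 def {c,w,x} use {x}
  B3 def {c,n} use ∅
  B4 def {h,w} use ∅
  B5 def {h,x} use {n}
  B6 def {n,x} use {v}

Live sets:
  live B0: ∅→{n,v}
  live B1: {n,v}→{n,v,x}
  live B2: {n,v,x}→{n,v}
  live B3: {v}→{v}
  live B4: {v}→{v}
  live B5: {n,v}→{n,v}
  live B6: {v}→∅

Conflict graph:
  c↔{n,v,x}
  h↔{n,v}
  n↔{c,h,v,w,x}
  v↔{c,h,n,w,x}
  w↔{n,v,x}
  x↔{c,n,v,w}

N(w) = ["n", "v", "x"]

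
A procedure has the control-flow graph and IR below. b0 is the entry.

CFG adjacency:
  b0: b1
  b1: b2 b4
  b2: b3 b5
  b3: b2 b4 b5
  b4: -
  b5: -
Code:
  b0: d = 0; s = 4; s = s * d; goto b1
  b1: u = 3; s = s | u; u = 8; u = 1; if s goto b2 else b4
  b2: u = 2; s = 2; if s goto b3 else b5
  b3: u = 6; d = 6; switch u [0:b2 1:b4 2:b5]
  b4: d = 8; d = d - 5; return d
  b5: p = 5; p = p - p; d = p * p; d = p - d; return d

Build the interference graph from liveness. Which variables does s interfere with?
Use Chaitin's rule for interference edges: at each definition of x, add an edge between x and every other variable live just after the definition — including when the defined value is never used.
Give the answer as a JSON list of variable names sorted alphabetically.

Per-block:
  b0: def={d,s} ue=∅
  b1: def={s,u} ue={s}
  b2: def={s,u} ue=∅
  b3: def={d,u} ue=∅
  b4: def={d} ue=∅
  b5: def={d,p} ue=∅

Backward fixpoint:
  b0: in=∅ out={s}
  b1: in={s} out=∅
  b2: in=∅ out=∅
  b3: in=∅ out=∅
  b4: in=∅ out=∅
  b5: in=∅ out=∅

Interference:
  d: {p,s,u}
  p: {d}
  s: {d,u}
  u: {d,s}

N(s) = ["d", "u"]

Answer: ["d", "u"]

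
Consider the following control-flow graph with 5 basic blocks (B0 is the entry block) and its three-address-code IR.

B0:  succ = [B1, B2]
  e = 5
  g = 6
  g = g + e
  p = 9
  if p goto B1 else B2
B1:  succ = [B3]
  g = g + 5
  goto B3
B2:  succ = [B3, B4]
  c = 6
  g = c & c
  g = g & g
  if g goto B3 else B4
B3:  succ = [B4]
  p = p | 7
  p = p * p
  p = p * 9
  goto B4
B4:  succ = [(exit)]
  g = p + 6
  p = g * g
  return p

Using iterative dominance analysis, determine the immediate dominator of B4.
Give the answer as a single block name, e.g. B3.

Answer: B0

Analysis:
idom tree: B1←B0 B2←B0 B3←B0 B4←B0
Dom at joins:
  B3: preds {B1,B2}: {B0,B1} ∩ {B0,B2} = {B0}; idom=B0
  B4: preds {B2,B3}: {B0,B2} ∩ {B0,B3} = {B0}; idom=B0

idom(B4) = B0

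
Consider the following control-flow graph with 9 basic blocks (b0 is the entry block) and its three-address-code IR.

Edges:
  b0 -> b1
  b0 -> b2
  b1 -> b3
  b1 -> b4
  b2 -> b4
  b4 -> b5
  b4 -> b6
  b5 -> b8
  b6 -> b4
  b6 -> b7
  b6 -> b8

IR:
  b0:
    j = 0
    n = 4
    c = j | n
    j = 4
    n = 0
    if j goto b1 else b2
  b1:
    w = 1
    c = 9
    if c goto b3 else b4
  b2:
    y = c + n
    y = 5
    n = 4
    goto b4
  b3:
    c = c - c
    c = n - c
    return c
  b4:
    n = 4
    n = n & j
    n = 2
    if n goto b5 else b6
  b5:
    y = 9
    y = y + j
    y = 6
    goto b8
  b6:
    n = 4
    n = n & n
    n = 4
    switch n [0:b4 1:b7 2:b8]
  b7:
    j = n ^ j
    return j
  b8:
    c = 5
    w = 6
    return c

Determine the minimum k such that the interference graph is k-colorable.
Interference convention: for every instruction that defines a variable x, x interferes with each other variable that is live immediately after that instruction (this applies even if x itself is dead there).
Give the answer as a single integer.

Per-block:
  b0: def={c,j,n} ue=∅
  b1: def={c,w} ue=∅
  b2: def={n,y} ue={c,n}
  b3: def={c} ue={c,n}
  b4: def={n} ue={j}
  b5: def={y} ue={j}
  b6: def={n} ue=∅
  b7: def={j} ue={j,n}
  b8: def={c,w} ue=∅

Liveness:
  b0: in=∅ out={c,j,n}
  b1: in={j,n} out={c,j,n}
  b2: in={c,j,n} out={j}
  b3: in={c,n} out=∅
  b4: in={j} out={j}
  b5: in={j} out=∅
  b6: in={j} out={j,n}
  b7: in={j,n} out=∅
  b8: in=∅ out=∅

Interfere edges:
  c — {j,n,w}
  j — {c,n,w,y}
  n — {c,j,w}
  w — {c,j,n}
  y — {j}

Registers:
  {c,j,n,w} pairwise interfere (4-clique) ⇒ χ ≥ 4
  4-colouring: r0={j}  r1={c,y}  r2={n}  r3={w}
  χ = 4

Answer: 4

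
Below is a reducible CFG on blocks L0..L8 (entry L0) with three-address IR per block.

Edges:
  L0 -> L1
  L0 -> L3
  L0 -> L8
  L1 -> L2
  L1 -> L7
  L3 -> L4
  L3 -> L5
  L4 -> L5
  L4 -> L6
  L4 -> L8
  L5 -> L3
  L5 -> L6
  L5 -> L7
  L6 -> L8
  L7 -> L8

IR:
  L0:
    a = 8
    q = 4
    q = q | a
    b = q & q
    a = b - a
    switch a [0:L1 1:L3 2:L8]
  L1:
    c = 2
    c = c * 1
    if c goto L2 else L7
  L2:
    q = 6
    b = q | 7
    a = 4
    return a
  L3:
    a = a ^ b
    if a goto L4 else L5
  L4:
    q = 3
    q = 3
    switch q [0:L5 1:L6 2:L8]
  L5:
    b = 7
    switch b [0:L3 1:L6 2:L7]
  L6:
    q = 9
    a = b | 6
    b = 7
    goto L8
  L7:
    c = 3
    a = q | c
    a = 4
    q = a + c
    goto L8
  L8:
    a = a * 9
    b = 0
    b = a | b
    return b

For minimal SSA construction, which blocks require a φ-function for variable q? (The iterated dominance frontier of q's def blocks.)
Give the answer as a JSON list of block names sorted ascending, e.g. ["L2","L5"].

idom tree: L1←L0 L2←L1 L3←L0 L4←L3 L5←L3 L6←L3 L7←L0 L8←L0
Dom∩ at merges:
  L3: preds {L0,L5}: {L0} ∩ {L0,L3,L5} = {L0}; idom=L0
  L5: preds {L3,L4}: {L0,L3} ∩ {L0,L3,L4} = {L0,L3}; idom=L3
  L6: preds {L4,L5}: {L0,L3,L4} ∩ {L0,L3,L5} = {L0,L3}; idom=L3
  L7: preds {L1,L5}: {L0,L1} ∩ {L0,L3,L5} = {L0}; idom=L0
  L8: preds {L0,L4,L6,L7}: {L0} ∩ {L0,L3,L4} ∩ {L0,L3,L6} ∩ {L0,L7} = {L0}; idom=L0

DF walk-up:
  L3←L0: walk · to L0
  L3←L5: walk L5→L3 to L0
  L5←L3: walk · to L3
  L5←L4: walk L4 to L3
  L6←L4: walk L4 to L3
  L6←L5: walk L5 to L3
  L7←L1: walk L1 to L0
  L7←L5: walk L5→L3 to L0
  L8←L0: walk · to L0
  L8←L4: walk L4→L3 to L0
  L8←L6: walk L6→L3 to L0
  L8←L7: walk L7 to L0
  L0: DF=∅
  L1: DF={L7}
  L2: DF=∅
  L3: DF={L3,L7,L8}
  L4: DF={L5,L6,L8}
  L5: DF={L3,L6,L7}
  L6: DF={L8}
  L7: DF={L8}
  L8: DF=∅

φ for q: defs {L0,L2,L4,L6,L7}
  DF⁺ = {L3,L5,L6,L7,L8}

Answer: ["L3", "L5", "L6", "L7", "L8"]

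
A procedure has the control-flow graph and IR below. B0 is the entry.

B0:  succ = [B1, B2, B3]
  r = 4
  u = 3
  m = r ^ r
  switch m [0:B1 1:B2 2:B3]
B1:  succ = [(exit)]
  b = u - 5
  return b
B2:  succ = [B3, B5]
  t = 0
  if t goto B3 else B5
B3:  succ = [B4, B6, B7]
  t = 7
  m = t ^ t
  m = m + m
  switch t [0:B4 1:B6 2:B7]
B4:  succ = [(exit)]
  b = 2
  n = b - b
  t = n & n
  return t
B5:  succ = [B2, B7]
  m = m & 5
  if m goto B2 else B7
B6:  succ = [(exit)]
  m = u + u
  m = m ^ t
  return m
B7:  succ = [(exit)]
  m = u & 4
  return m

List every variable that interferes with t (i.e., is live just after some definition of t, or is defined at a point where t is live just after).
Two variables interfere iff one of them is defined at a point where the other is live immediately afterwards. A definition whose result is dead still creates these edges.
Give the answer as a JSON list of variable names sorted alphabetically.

Answer: ["m", "u"]

Working:
def/use:
  B0: {m,r,u} / ∅
  B1: {b} / {u}
  B2: {t} / ∅
  B3: {m,t} / ∅
  B4: {b,n,t} / ∅
  B5: {m} / {m}
  B6: {m} / {t,u}
  B7: {m} / {u}

Live sets:
  live B0: ∅→{m,u}
  live B1: {u}→∅
  live B2: {m,u}→{m,u}
  live B3: {u}→{t,u}
  live B4: ∅→∅
  live B5: {m,u}→{m,u}
  live B6: {t,u}→∅
  live B7: {u}→∅

Conflict graph:
  b↔∅
  m↔{t,u}
  n↔∅
  r↔{u}
  t↔{m,u}
  u↔{m,r,t}

N(t) = ["m", "u"]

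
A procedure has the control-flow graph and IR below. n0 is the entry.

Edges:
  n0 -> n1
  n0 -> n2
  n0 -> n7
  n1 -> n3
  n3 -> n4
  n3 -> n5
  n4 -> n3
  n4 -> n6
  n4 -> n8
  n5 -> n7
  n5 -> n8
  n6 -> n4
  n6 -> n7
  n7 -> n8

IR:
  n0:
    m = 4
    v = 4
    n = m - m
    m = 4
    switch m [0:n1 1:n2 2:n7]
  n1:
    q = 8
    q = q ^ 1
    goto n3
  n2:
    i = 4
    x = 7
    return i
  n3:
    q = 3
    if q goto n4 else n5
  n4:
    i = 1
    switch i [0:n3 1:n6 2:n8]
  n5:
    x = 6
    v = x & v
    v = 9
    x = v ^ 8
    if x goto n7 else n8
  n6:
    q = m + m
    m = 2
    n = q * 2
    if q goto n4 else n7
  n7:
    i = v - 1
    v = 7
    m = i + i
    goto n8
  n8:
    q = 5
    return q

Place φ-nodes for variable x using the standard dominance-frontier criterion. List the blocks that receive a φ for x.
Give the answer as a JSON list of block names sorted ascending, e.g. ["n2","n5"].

Answer: ["n7", "n8"]

Analysis:
idom tree: n1←n0 n2←n0 n3←n1 n4←n3 n5←n3 n6←n4 n7←n0 n8←n0
Dom at joins:
  n3: preds {n1,n4}: {n0,n1} ∩ {n0,n1,n3,n4} = {n0,n1}; idom=n1
  n4: preds {n3,n6}: {n0,n1,n3} ∩ {n0,n1,n3,n4,n6} = {n0,n1,n3}; idom=n3
  n7: preds {n0,n5,n6}: {n0} ∩ {n0,n1,n3,n5} ∩ {n0,n1,n3,n4,n6} = {n0}; idom=n0
  n8: preds {n4,n5,n7}: {n0,n1,n3,n4} ∩ {n0,n1,n3,n5} ∩ {n0,n7} = {n0}; idom=n0

DF walk-up:
  n3←n1: walk · to n1
  n3←n4: walk n4→n3 to n1
  n4←n3: walk · to n3
  n4←n6: walk n6→n4 to n3
  n7←n0: walk · to n0
  n7←n5: walk n5→n3→n1 to n0
  n7←n6: walk n6→n4→n3→n1 to n0
  n8←n4: walk n4→n3→n1 to n0
  n8←n5: walk n5→n3→n1 to n0
  n8←n7: walk n7 to n0
  n0: DF=∅
  n1: DF={n7,n8}
  n2: DF=∅
  n3: DF={n3,n7,n8}
  n4: DF={n3,n4,n7,n8}
  n5: DF={n7,n8}
  n6: DF={n4,n7}
  n7: DF={n8}
  n8: DF=∅

φ for x: defs {n2,n5}
  DF⁺ = {n7,n8}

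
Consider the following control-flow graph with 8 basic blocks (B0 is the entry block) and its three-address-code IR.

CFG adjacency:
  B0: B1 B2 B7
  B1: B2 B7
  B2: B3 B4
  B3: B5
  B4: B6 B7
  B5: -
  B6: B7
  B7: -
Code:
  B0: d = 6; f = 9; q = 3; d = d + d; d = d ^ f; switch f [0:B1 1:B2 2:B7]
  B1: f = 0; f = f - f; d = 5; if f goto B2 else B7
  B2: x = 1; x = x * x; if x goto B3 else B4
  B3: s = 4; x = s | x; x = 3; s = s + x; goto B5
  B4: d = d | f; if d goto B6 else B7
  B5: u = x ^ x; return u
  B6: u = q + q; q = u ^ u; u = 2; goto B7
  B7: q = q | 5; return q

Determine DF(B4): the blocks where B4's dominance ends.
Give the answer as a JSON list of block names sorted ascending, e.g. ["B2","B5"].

Answer: ["B7"]

Analysis:
idom tree: B1←B0 B2←B0 B3←B2 B4←B2 B5←B3 B6←B4 B7←B0
Dom at joins:
  B2: preds {B0,B1}: {B0} ∩ {B0,B1} = {B0}; idom=B0
  B7: preds {B0,B1,B4,B6}: {B0} ∩ {B0,B1} ∩ {B0,B2,B4} ∩ {B0,B2,B4,B6} = {B0}; idom=B0

Frontier:
  B2←B0: walk · to B0
  B2←B1: walk B1 to B0
  B7←B0: walk · to B0
  B7←B1: walk B1 to B0
  B7←B4: walk B4→B2 to B0
  B7←B6: walk B6→B4→B2 to B0
  B0 → ∅
  B1 → {B2,B7}
  B2 → {B7}
  B3 → ∅
  B4 → {B7}
  B5 → ∅
  B6 → {B7}
  B7 → ∅

DF(B4) = ["B7"]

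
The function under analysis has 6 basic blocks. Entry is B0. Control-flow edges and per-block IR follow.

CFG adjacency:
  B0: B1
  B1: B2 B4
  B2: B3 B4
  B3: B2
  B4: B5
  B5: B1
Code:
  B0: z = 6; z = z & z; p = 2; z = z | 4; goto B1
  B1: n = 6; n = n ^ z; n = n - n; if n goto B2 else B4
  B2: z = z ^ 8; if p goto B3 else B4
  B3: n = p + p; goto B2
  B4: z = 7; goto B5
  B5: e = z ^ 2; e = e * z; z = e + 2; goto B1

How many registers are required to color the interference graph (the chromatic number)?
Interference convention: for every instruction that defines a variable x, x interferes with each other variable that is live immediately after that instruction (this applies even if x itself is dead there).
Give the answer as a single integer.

Answer: 3

Derivation:
Block summaries:
  B0: {p,z} / ∅
  B1: {n} / {z}
  B2: {z} / {p,z}
  B3: {n} / {p}
  B4: {z} / ∅
  B5: {e,z} / {z}

Live sets:
  B0 li=∅ lo={p,z}
  B1 li={p,z} lo={p,z}
  B2 li={p,z} lo={p,z}
  B3 li={p,z} lo={p,z}
  B4 li={p} lo={p,z}
  B5 li={p,z} lo={p,z}

Conflict graph:
  e: {p,z}
  n: {p,z}
  p: {e,n,z}
  z: {e,n,p}

Colouring:
  clique {e,p,z} ⇒ need ≥ 3
  3-colouring: r0={p}  r1={z}  r2={e,n}
  χ = 3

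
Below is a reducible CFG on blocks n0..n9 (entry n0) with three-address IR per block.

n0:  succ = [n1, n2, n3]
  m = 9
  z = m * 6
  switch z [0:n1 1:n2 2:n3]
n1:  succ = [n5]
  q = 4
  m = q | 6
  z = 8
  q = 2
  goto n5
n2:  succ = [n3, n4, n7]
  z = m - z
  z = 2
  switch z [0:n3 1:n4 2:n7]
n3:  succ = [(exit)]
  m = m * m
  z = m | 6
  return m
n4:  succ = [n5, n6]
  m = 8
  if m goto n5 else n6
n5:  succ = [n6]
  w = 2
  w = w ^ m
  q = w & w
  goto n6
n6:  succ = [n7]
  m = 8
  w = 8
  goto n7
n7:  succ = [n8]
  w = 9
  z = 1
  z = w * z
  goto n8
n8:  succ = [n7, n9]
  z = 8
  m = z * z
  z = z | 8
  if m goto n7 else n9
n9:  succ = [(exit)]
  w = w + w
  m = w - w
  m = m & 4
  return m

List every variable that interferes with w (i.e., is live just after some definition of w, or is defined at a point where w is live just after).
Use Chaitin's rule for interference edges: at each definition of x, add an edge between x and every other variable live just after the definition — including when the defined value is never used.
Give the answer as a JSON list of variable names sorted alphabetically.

Per-block:
  n0: def={m,z} ue=∅
  n1: def={m,q,z} ue=∅
  n2: def={z} ue={m,z}
  n3: def={m,z} ue={m}
  n4: def={m} ue=∅
  n5: def={q,w} ue={m}
  n6: def={m,w} ue=∅
  n7: def={w,z} ue=∅
  n8: def={m,z} ue=∅
  n9: def={m,w} ue={w}

Live sets:
  n0 li=∅ lo={m,z}
  n1 li=∅ lo={m}
  n2 li={m,z} lo={m}
  n3 li={m} lo=∅
  n4 li=∅ lo={m}
  n5 li={m} lo=∅
  n6 li=∅ lo=∅
  n7 li=∅ lo={w}
  n8 li={w} lo={w}
  n9 li={w} lo=∅

Conflict graph:
  m — {q,w,z}
  q — {m}
  w — {m,z}
  z — {m,w}

N(w) = ["m", "z"]

Answer: ["m", "z"]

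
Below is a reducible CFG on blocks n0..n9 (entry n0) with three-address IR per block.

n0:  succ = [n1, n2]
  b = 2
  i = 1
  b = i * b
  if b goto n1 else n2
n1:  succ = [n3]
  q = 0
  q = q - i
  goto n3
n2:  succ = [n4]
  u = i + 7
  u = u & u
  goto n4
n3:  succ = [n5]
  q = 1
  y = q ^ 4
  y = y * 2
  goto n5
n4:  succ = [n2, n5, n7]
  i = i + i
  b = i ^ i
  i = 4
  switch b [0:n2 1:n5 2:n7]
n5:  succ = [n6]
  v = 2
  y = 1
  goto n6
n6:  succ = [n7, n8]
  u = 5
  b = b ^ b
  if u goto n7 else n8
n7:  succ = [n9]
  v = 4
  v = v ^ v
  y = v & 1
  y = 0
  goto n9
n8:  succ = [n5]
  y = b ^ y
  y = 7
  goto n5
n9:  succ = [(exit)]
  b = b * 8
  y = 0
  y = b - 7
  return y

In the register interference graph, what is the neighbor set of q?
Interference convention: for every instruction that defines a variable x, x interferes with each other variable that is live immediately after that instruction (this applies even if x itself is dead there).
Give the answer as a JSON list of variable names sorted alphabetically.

Answer: ["b", "i"]

Working:
Block summaries:
  n0 def {b,i} use ∅
  n1 def {q} use {i}
  n2 def {u} use {i}
  n3 def {q,y} use ∅
  n4 def {b,i} use {i}
  n5 def {v,y} use ∅
  n6 def {b,u} use {b}
  n7 def {v,y} use ∅
  n8 def {y} use {b,y}
  n9 def {b,y} use {b}

Backward fixpoint:
  n0 li=∅ lo={b,i}
  n1 li={b,i} lo={b}
  n2 li={i} lo={i}
  n3 li={b} lo={b}
  n4 li={i} lo={b,i}
  n5 li={b} lo={b,y}
  n6 li={b,y} lo={b,y}
  n7 li={b} lo={b}
  n8 li={b,y} lo={b}
  n9 li={b} lo=∅

Interference:
  b↔{i,q,u,v,y}
  i↔{b,q,u}
  q↔{b,i}
  u↔{b,i,y}
  v↔{b}
  y↔{b,u}

N(q) = ["b", "i"]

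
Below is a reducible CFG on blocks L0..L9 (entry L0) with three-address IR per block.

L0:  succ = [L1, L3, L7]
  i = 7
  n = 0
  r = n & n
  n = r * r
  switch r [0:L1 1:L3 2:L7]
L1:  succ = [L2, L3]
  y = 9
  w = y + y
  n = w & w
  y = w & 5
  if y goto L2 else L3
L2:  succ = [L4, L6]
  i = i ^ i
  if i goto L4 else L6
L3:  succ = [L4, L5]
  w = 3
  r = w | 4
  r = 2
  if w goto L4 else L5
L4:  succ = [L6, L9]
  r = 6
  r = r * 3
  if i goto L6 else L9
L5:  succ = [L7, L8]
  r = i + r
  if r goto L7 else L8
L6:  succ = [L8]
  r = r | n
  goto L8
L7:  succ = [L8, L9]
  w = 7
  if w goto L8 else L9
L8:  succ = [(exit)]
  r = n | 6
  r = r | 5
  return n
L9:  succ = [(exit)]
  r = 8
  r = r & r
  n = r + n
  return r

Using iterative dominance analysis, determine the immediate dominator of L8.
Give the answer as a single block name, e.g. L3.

idom tree: L1←L0 L2←L1 L3←L0 L4←L0 L5←L3 L6←L0 L7←L0 L8←L0 L9←L0
Dom∩ at merges:
  L3: preds {L0,L1}: {L0} ∩ {L0,L1} = {L0}; idom=L0
  L4: preds {L2,L3}: {L0,L1,L2} ∩ {L0,L3} = {L0}; idom=L0
  L6: preds {L2,L4}: {L0,L1,L2} ∩ {L0,L4} = {L0}; idom=L0
  L7: preds {L0,L5}: {L0} ∩ {L0,L3,L5} = {L0}; idom=L0
  L8: preds {L5,L6,L7}: {L0,L3,L5} ∩ {L0,L6} ∩ {L0,L7} = {L0}; idom=L0
  L9: preds {L4,L7}: {L0,L4} ∩ {L0,L7} = {L0}; idom=L0

idom(L8) = L0

Answer: L0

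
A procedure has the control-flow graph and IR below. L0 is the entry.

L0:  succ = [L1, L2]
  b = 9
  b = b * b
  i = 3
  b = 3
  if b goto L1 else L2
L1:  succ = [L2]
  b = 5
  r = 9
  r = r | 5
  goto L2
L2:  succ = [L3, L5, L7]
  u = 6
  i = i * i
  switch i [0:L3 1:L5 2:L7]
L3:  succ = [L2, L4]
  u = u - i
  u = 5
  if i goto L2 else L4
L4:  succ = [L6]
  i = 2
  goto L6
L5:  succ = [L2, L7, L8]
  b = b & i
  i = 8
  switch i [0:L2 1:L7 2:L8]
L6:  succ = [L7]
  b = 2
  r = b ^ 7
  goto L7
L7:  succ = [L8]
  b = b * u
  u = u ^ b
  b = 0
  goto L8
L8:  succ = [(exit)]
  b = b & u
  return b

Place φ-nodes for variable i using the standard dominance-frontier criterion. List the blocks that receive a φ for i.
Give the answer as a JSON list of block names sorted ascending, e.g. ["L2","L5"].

idom tree: L1←L0 L2←L0 L3←L2 L4←L3 L5←L2 L6←L4 L7←L2 L8←L2
Join-block Dom:
  L2: preds {L0,L1,L3,L5}: {L0} ∩ {L0,L1} ∩ {L0,L2,L3} ∩ {L0,L2,L5} = {L0}; idom=L0
  L7: preds {L2,L5,L6}: {L0,L2} ∩ {L0,L2,L5} ∩ {L0,L2,L3,L4,L6} = {L0,L2}; idom=L2
  L8: preds {L5,L7}: {L0,L2,L5} ∩ {L0,L2,L7} = {L0,L2}; idom=L2

DF derivation:
  join L2 pred L0: · stop@L0
  join L2 pred L1: L1 stop@L0
  join L2 pred L3: L3→L2 stop@L0
  join L2 pred L5: L5→L2 stop@L0
  join L7 pred L2: · stop@L2
  join L7 pred L5: L5 stop@L2
  join L7 pred L6: L6→L4→L3 stop@L2
  join L8 pred L5: L5 stop@L2
  join L8 pred L7: L7 stop@L2
  L0: DF=∅
  L1: DF={L2}
  L2: DF={L2}
  L3: DF={L2,L7}
  L4: DF={L7}
  L5: DF={L2,L7,L8}
  L6: DF={L7}
  L7: DF={L8}
  L8: DF=∅

φ for i: defs {L0,L2,L4,L5}
  DF⁺ = {L2,L7,L8}

Answer: ["L2", "L7", "L8"]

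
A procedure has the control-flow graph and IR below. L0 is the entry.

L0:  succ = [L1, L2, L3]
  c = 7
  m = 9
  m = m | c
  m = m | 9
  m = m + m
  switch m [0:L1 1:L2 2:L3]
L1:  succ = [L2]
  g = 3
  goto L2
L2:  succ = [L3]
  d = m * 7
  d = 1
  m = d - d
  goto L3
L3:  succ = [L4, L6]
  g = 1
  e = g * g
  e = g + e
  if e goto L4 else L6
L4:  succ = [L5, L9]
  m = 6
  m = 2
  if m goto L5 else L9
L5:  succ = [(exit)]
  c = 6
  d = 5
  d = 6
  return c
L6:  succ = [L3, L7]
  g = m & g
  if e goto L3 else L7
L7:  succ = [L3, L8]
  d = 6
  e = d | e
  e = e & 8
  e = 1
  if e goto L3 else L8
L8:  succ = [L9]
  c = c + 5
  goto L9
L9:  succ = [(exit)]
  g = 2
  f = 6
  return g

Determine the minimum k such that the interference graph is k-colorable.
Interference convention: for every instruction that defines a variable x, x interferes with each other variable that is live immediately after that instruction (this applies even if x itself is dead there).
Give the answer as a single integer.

Answer: 4

Derivation:
Per-block:
  L0: {c,m} / ∅
  L1: {g} / ∅
  L2: {d,m} / {m}
  L3: {e,g} / ∅
  L4: {m} / ∅
  L5: {c,d} / ∅
  L6: {g} / {e,g,m}
  L7: {d,e} / {e}
  L8: {c} / {c}
  L9: {f,g} / ∅

Backward fixpoint:
  L0: in=∅ out={c,m}
  L1: in={c,m} out={c,m}
  L2: in={c,m} out={c,m}
  L3: in={c,m} out={c,e,g,m}
  L4: in=∅ out=∅
  L5: in=∅ out=∅
  L6: in={c,e,g,m} out={c,e,m}
  L7: in={c,e,m} out={c,m}
  L8: in={c} out=∅
  L9: in=∅ out=∅

Conflict graph:
  c: {d,e,g,m}
  d: {c,e,m}
  e: {c,d,g,m}
  f: {g}
  g: {c,e,f,m}
  m: {c,d,e,g}

Chromatic number:
  lower bound: {c,d,e,m} mutually conflict ⇒ χ ≥ 4
  assign c→c0 d→c2 e→c1 f→c0 g→c2 m→c3 — no edge inside a register ⇒ χ ≤ 4
  χ = 4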